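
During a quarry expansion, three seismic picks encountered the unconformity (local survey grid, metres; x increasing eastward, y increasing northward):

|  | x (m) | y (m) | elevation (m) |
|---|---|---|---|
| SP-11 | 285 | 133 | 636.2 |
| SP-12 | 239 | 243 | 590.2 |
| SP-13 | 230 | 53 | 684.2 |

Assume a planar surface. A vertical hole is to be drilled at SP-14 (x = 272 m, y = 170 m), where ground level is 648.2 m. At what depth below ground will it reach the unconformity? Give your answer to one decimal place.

Two edge vectors: SP-11→SP-12 = (-46, 110, -46), SP-11→SP-13 = (-55, -80, 48).
Normal n = (SP-11→SP-12) × (SP-11→SP-13) = (1600, 4738, 9730).
So ∂z/∂x = −n_x/n_z = −0.16444 and ∂z/∂y = −n_y/n_z = −0.48695.
Intercept c from SP-11: 636.2 + 46.87 + 64.76 = 747.83.
At (272, 170): z_contact = −44.73 − 82.78 + 747.83 = 620.32 m.
Depth below ground = 648.2 − 620.32 = 27.9 m.

27.9 m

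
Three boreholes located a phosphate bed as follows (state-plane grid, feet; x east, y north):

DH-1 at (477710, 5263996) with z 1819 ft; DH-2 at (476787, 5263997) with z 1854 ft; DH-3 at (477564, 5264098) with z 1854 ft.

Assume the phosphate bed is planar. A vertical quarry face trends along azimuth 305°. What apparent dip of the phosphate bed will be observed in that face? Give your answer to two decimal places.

Let the plane be z = a·x + b·y + c.
DH-2−DH-1: −923a + 1b = 35;  DH-3−DH-1: −146a + 102b = 35.
Solving gives a = −0.03761, b = 0.28931.
Unit vector along 305° is (sin 305°, cos 305°) = (-0.8192, 0.5736).
Slope in that direction = a·(-0.8192) + b·(0.5736) = 0.19675.
Apparent dip = arctan|0.19675| = 11.13° (true dip is 16.3°, so apparent ≤ true as expected).

11.13°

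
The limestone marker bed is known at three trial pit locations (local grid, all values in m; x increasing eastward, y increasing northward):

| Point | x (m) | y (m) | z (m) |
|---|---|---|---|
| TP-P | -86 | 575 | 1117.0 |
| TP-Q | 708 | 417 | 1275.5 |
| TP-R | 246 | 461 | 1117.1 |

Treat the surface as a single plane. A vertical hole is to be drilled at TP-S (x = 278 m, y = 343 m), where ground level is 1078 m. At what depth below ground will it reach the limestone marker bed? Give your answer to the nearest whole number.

109 m

Two edge vectors: TP-P→TP-Q = (794, -158, 158.5), TP-P→TP-R = (332, -114, 0.1).
Normal n = (TP-P→TP-Q) × (TP-P→TP-R) = (18053.2, 52542.6, -38060).
So ∂z/∂x = −n_x/n_z = 0.47434 and ∂z/∂y = −n_y/n_z = 1.38052.
Intercept c from TP-P: 1117 + 40.79 − 793.80 = 363.99.
At (278, 343): z_contact = 131.9 + 473.5 + 363.99 = 969.4 m.
Depth below ground = 1078 − 969.4 = 109 m.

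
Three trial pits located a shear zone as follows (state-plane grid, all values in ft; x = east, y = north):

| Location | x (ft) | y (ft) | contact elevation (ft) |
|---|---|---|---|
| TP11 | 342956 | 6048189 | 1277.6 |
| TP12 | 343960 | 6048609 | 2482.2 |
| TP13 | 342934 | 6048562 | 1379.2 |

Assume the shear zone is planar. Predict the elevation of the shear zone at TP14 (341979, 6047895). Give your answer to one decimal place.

Let the plane be z = a·x + b·y + c.
TP12−TP11: 1004a + 420b = 1204.6;  TP13−TP11: −22a + 373b = 101.6.
Solving gives a = 1.059707817, b = 0.334888933.
Then c = 1277.6 − a·342956 − b·6048189 = −2387627.11.
At (341979, 6047895): z = 362397.8 + 2025373.1 − 2387627.11 = 143.8 ft.

143.8 ft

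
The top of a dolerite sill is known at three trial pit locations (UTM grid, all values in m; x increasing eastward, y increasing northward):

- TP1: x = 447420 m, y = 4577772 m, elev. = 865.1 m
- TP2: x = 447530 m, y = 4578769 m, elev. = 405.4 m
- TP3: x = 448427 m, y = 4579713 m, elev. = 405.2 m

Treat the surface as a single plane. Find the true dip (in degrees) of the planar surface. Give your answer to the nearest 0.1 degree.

Two edge vectors: TP1→TP2 = (110, 997, -459.7), TP1→TP3 = (1007, 1941, -459.9).
Normal n = (TP1→TP2) × (TP1→TP3) = (433757.4, -412328.9, -790469).
So ∂z/∂x = −n_x/n_z = 0.54873 and ∂z/∂y = −n_y/n_z = −0.52163.
Gradient magnitude |∇z| = √(a² + b²) = √(0.30111 + 0.27209) = 0.75710.
True dip = arctan(0.75710) = 37.1°, dipping toward NW (azimuth ≈ 314°).

37.1°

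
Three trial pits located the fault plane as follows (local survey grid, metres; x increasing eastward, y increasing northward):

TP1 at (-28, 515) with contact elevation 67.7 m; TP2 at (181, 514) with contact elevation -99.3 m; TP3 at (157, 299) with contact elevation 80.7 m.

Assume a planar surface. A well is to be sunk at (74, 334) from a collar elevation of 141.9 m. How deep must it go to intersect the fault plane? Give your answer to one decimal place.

20.7 m

Two edge vectors: TP1→TP2 = (209, -1, -167), TP1→TP3 = (185, -216, 13).
Normal n = (TP1→TP2) × (TP1→TP3) = (-36085, -33612, -44959).
So ∂z/∂x = −n_x/n_z = −0.80262 and ∂z/∂y = −n_y/n_z = −0.74761.
Intercept c from TP1: 67.7 − 22.47 + 385.02 = 430.25.
At (74, 334): z_contact = −59.39 − 249.70 + 430.25 = 121.15 m.
Depth below ground = 141.9 − 121.15 = 20.7 m.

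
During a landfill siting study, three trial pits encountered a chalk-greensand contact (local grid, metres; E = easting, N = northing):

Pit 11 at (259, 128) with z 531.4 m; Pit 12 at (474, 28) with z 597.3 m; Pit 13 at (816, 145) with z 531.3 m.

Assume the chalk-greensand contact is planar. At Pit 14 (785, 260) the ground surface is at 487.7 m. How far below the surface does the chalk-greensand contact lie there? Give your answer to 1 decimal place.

Let the plane be z = a·E + b·N + c.
Pit 12−Pit 11: 215a − 100b = 65.9;  Pit 13−Pit 11: 557a + 17b = −0.1.
Solving gives a = 0.01871, b = −0.61878.
Then c = 531.4 − a·259 − b·128 = 605.76.
At (785, 260): z_contact = 14.68 − 160.88 + 605.76 = 459.56 m.
Depth below ground = 487.7 − 459.56 = 28.1 m.

28.1 m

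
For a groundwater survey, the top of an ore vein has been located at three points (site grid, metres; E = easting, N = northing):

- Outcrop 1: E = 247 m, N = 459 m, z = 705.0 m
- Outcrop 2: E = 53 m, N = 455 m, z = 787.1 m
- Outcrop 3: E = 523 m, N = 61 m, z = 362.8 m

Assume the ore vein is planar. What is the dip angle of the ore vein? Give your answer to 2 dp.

Two edge vectors: Outcrop 1→Outcrop 2 = (-194, -4, 82.1), Outcrop 1→Outcrop 3 = (276, -398, -342.2).
Normal n = (Outcrop 1→Outcrop 2) × (Outcrop 1→Outcrop 3) = (34044.6, -43727.2, 78316).
So ∂z/∂E = −n_x/n_z = −0.43471 and ∂z/∂N = −n_y/n_z = 0.55834.
Gradient magnitude |∇z| = √(a² + b²) = √(0.18897 + 0.31175) = 0.70761.
True dip = arctan(0.70761) = 35.28°, dipping toward SE (azimuth ≈ 142°).

35.28°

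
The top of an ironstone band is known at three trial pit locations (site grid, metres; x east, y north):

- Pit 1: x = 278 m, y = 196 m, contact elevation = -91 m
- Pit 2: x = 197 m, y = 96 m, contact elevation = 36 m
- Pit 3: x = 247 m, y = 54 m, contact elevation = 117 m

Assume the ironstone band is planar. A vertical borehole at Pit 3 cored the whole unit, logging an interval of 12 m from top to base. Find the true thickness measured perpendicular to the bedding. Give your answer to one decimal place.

6.4 m

Let the plane be z = a·x + b·y + c.
Pit 2−Pit 1: −81a − 100b = 127;  Pit 3−Pit 1: −31a − 142b = 208.
Solving gives a = 0.32921, b = −1.53666.
|∇z| = √(a²+b²) = 1.57153, so dip δ = arctan(1.57153) = 57.53°.
True thickness = vertical thickness × cos δ = 12 × cos 57.53° = 6.4 m.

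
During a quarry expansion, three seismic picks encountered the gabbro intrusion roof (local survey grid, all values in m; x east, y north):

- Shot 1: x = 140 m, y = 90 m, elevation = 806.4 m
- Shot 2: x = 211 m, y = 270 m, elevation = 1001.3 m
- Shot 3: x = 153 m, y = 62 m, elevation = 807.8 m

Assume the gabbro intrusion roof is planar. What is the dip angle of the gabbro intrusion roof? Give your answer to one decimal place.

Two edge vectors: Shot 1→Shot 2 = (71, 180, 194.9), Shot 1→Shot 3 = (13, -28, 1.4).
Normal n = (Shot 1→Shot 2) × (Shot 1→Shot 3) = (5709.2, 2434.3, -4328).
So ∂z/∂x = −n_x/n_z = 1.31913 and ∂z/∂y = −n_y/n_z = 0.56245.
Gradient magnitude |∇z| = √(a² + b²) = √(1.74011 + 0.31635) = 1.43404.
True dip = arctan(1.43404) = 55.1°, dipping toward WSW (azimuth ≈ 247°).

55.1°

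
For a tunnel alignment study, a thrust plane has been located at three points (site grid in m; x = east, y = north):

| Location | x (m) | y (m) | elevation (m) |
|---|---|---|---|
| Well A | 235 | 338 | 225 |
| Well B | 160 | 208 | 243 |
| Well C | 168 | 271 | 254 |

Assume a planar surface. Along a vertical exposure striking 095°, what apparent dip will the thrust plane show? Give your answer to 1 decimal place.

35.6°

Let the plane be z = a·x + b·y + c.
Well B−Well A: −75a − 130b = 18;  Well C−Well A: −67a − 67b = 29.
Solving gives a = −0.69579, b = 0.26296.
Unit vector along 095° is (sin 95°, cos 95°) = (0.9962, -0.0872).
Slope in that direction = a·(0.9962) + b·(-0.0872) = −0.71606.
Apparent dip = arctan|0.71606| = 35.6° (true dip is 36.6°, so apparent ≤ true as expected).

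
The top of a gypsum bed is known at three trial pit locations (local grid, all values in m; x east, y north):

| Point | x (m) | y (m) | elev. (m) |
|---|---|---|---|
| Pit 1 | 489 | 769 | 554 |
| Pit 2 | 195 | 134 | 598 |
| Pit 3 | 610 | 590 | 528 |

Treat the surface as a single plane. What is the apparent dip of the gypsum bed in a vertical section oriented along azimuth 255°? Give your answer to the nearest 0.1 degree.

Let the plane be z = a·x + b·y + c.
Pit 2−Pit 1: −294a − 635b = 44;  Pit 3−Pit 1: 121a − 179b = −26.
Solving gives a = −0.18837, b = 0.01792.
Unit vector along 255° is (sin 255°, cos 255°) = (-0.9659, -0.2588).
Slope in that direction = a·(-0.9659) + b·(-0.2588) = 0.17731.
Apparent dip = arctan|0.17731| = 10.1° (true dip is 10.7°, so apparent ≤ true as expected).

10.1°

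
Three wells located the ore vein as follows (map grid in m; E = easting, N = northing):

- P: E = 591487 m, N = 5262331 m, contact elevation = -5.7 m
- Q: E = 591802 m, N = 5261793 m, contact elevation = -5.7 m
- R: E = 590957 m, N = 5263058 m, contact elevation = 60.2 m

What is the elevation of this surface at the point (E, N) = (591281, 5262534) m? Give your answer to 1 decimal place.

49.3 m

Two edge vectors: P→Q = (315, -538, 0), P→R = (-530, 727, 65.9).
Normal n = (P→Q) × (P→R) = (-35454.2, -20758.5, -56135).
So ∂z/∂E = −n_x/n_z = −0.631588136 and ∂z/∂N = −n_y/n_z = −0.369796027.
Intercept c from P: -5.7 + 373576.17 + 1945989.10 = 2319559.57.
At (591281, 5262534): z = −373446.1 − 1946064.2 + 2319559.57 = 49.3 m.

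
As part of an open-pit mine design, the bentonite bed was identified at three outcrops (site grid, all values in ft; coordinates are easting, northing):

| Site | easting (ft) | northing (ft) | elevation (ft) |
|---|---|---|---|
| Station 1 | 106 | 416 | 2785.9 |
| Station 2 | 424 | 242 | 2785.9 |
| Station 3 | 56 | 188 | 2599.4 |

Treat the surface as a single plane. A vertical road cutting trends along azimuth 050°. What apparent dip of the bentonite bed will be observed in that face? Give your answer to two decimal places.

Let the plane be z = a·easting + b·northing + c.
Station 2−Station 1: 318a − 174b = 0;  Station 3−Station 1: −50a − 228b = −186.5.
Solving gives a = 0.39962, b = 0.73035.
Unit vector along 050° is (sin 50°, cos 50°) = (0.7660, 0.6428).
Slope in that direction = a·(0.7660) + b·(0.6428) = 0.77559.
Apparent dip = arctan|0.77559| = 37.80° (true dip is 39.8°, so apparent ≤ true as expected).

37.80°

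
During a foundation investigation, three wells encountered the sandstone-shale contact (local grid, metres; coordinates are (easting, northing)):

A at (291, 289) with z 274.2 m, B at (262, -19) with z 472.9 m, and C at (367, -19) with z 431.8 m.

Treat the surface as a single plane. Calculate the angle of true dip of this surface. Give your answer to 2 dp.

Let the plane be z = a·E + b·N + c.
B−A: −29a − 308b = 198.7;  C−A: 76a − 308b = 157.6.
Solving gives a = −0.39143, b = −0.60827.
Gradient magnitude |∇z| = √(a² + b²) = √(0.15322 + 0.37000) = 0.72334.
True dip = arctan(0.72334) = 35.88°, dipping toward NNE (azimuth ≈ 033°).

35.88°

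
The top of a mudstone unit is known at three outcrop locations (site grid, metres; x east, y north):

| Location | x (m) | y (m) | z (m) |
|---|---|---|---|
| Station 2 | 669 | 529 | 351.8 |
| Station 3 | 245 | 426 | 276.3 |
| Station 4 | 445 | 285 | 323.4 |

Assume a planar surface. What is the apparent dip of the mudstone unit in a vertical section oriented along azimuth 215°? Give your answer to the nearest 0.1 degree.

3.5°

Two edge vectors: Station 2→Station 3 = (-424, -103, -75.5), Station 2→Station 4 = (-224, -244, -28.4).
Normal n = (Station 2→Station 3) × (Station 2→Station 4) = (-15496.8, 4870.4, 80384).
So ∂z/∂x = −n_x/n_z = 0.19278 and ∂z/∂y = −n_y/n_z = −0.06059.
Unit vector along 215° is (sin 215°, cos 215°) = (-0.5736, -0.8192).
Slope in that direction = a·(-0.5736) + b·(-0.8192) = −0.06094.
Apparent dip = arctan|0.06094| = 3.5° (true dip is 11.4°, so apparent ≤ true as expected).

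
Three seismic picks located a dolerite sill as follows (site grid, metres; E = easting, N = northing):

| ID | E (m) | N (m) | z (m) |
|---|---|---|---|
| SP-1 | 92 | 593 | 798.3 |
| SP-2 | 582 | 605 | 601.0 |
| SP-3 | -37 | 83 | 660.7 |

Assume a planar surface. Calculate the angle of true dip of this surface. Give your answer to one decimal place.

Two edge vectors: SP-1→SP-2 = (490, 12, -197.3), SP-1→SP-3 = (-129, -510, -137.6).
Normal n = (SP-1→SP-2) × (SP-1→SP-3) = (-102274.2, 92875.7, -248352).
So ∂z/∂E = −n_x/n_z = −0.41181 and ∂z/∂N = −n_y/n_z = 0.37397.
Gradient magnitude |∇z| = √(a² + b²) = √(0.16959 + 0.13985) = 0.55627.
True dip = arctan(0.55627) = 29.1°, dipping toward SE (azimuth ≈ 132°).

29.1°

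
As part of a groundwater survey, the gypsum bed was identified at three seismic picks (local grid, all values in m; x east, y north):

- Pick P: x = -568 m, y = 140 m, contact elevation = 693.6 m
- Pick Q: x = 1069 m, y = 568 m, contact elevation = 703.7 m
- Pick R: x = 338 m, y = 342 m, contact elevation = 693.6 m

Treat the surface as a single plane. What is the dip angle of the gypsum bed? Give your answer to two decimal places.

9.33°

Let the plane be z = a·x + b·y + c.
Pick Q−Pick P: 1637a + 428b = 10.1;  Pick R−Pick P: 906a + 202b = 0.
Solving gives a = −0.03573, b = 0.16027.
Gradient magnitude |∇z| = √(a² + b²) = √(0.00128 + 0.02569) = 0.16421.
True dip = arctan(0.16421) = 9.33°, dipping toward SSE (azimuth ≈ 167°).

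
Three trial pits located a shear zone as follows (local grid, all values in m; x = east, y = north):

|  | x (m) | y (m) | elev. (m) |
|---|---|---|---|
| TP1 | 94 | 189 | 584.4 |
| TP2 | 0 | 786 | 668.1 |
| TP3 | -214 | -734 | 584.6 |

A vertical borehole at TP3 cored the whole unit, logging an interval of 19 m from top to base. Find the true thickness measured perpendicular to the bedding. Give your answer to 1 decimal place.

Two edge vectors: TP1→TP2 = (-94, 597, 83.7), TP1→TP3 = (-308, -923, 0.2).
Normal n = (TP1→TP2) × (TP1→TP3) = (77374.5, -25760.8, 270638).
So ∂z/∂x = −n_x/n_z = −0.28590 and ∂z/∂y = −n_y/n_z = 0.09519.
|∇z| = √(a²+b²) = 0.30133, so dip δ = arctan(0.30133) = 16.77°.
True thickness = vertical thickness × cos δ = 19 × cos 16.77° = 18.2 m.

18.2 m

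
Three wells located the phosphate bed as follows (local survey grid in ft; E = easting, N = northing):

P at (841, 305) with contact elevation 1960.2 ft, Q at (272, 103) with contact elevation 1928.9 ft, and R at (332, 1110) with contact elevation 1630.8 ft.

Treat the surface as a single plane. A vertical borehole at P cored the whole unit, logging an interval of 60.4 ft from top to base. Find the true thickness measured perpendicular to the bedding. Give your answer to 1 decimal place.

Two edge vectors: P→Q = (-569, -202, -31.3), P→R = (-509, 805, -329.4).
Normal n = (P→Q) × (P→R) = (91735.3, -171496.9, -560863).
So ∂z/∂E = −n_x/n_z = 0.16356 and ∂z/∂N = −n_y/n_z = −0.30577.
|∇z| = √(a²+b²) = 0.34677, so dip δ = arctan(0.34677) = 19.13°.
True thickness = vertical thickness × cos δ = 60.4 × cos 19.13° = 57.1 ft.

57.1 ft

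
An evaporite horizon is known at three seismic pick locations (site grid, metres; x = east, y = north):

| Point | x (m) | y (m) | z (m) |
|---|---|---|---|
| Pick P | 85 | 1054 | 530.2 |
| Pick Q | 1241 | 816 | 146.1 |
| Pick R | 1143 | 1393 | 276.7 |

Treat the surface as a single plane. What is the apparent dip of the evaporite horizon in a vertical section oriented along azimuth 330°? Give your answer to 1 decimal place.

16.7°

Let the plane be z = a·x + b·y + c.
Pick Q−Pick P: 1156a − 238b = −384.1;  Pick R−Pick P: 1058a + 339b = −253.5.
Solving gives a = −0.29602, b = 0.17607.
Unit vector along 330° is (sin 330°, cos 330°) = (-0.5000, 0.8660).
Slope in that direction = a·(-0.5000) + b·(0.8660) = 0.30049.
Apparent dip = arctan|0.30049| = 16.7° (true dip is 19.0°, so apparent ≤ true as expected).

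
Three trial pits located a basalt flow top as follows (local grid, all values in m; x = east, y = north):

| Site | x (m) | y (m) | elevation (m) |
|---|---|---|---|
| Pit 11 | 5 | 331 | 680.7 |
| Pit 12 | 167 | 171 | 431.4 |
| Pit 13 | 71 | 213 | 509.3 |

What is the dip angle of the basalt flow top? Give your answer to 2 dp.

53.32°

Let the plane be z = a·x + b·y + c.
Pit 12−Pit 11: 162a − 160b = −249.3;  Pit 13−Pit 11: 66a − 118b = −171.4.
Solving gives a = −0.23298, b = 1.32223.
Gradient magnitude |∇z| = √(a² + b²) = √(0.05428 + 1.74829) = 1.34260.
True dip = arctan(1.34260) = 53.32°, dipping toward S (azimuth ≈ 170°).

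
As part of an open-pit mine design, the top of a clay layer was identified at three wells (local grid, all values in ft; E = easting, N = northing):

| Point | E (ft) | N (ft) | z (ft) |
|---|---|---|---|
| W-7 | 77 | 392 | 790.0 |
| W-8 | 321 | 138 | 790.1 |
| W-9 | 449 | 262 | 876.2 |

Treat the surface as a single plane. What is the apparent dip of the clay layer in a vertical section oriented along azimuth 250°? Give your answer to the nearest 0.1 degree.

23.8°

Two edge vectors: W-7→W-8 = (244, -254, 0.1), W-7→W-9 = (372, -130, 86.2).
Normal n = (W-7→W-8) × (W-7→W-9) = (-21881.8, -20995.6, 62768).
So ∂z/∂E = −n_x/n_z = 0.34861 and ∂z/∂N = −n_y/n_z = 0.33450.
Unit vector along 250° is (sin 250°, cos 250°) = (-0.9397, -0.3420).
Slope in that direction = a·(-0.9397) + b·(-0.3420) = −0.44199.
Apparent dip = arctan|0.44199| = 23.8° (true dip is 25.8°, so apparent ≤ true as expected).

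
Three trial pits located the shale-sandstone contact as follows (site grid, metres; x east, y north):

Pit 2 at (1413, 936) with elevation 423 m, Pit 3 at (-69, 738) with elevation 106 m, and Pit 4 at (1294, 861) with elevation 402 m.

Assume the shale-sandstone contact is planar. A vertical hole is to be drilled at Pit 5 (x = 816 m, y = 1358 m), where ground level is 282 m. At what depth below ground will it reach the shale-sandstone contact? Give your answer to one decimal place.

24.5 m

Two edge vectors: Pit 2→Pit 3 = (-1482, -198, -317), Pit 2→Pit 4 = (-119, -75, -21).
Normal n = (Pit 2→Pit 3) × (Pit 2→Pit 4) = (-19617, 6601, 87588).
So ∂z/∂x = −n_x/n_z = 0.223969 and ∂z/∂y = −n_y/n_z = −0.075364.
Intercept c from Pit 2: 423 − 316.47 + 70.54 = 177.07.
At (816, 1358): z_contact = 182.76 − 102.34 + 177.07 = 257.49 m.
Depth below ground = 282 − 257.49 = 24.5 m.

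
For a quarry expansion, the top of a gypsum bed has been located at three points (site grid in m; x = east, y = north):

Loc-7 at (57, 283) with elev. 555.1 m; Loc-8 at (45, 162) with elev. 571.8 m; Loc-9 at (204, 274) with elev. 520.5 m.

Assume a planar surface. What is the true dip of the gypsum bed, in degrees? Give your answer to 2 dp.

Two edge vectors: Loc-7→Loc-8 = (-12, -121, 16.7), Loc-7→Loc-9 = (147, -9, -34.6).
Normal n = (Loc-7→Loc-8) × (Loc-7→Loc-9) = (4336.9, 2039.7, 17895).
So ∂z/∂x = −n_x/n_z = −0.24235 and ∂z/∂y = −n_y/n_z = −0.11398.
Gradient magnitude |∇z| = √(a² + b²) = √(0.05873 + 0.01299) = 0.26782.
True dip = arctan(0.26782) = 14.99°, dipping toward ENE (azimuth ≈ 065°).

14.99°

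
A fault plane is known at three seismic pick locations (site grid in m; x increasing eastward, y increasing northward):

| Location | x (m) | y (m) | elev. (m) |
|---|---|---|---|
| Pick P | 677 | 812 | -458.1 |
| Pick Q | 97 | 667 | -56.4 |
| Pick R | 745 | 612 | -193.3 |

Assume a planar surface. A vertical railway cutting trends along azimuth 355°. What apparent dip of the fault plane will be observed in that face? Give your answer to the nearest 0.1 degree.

54.5°

Let the plane be z = a·x + b·y + c.
Pick Q−Pick P: −580a − 145b = 401.7;  Pick R−Pick P: 68a − 200b = 264.8.
Solving gives a = −0.33326, b = −1.43731.
Unit vector along 355° is (sin 355°, cos 355°) = (-0.0872, 0.9962).
Slope in that direction = a·(-0.0872) + b·(0.9962) = −1.40279.
Apparent dip = arctan|1.40279| = 54.5° (true dip is 55.9°, so apparent ≤ true as expected).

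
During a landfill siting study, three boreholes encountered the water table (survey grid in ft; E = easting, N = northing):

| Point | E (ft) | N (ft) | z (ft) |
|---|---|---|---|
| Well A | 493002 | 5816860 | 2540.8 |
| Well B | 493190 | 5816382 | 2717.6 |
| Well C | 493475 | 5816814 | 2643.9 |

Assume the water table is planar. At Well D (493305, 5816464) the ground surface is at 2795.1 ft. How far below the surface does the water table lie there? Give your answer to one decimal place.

Two edge vectors: Well A→Well B = (188, -478, 176.8), Well A→Well C = (473, -46, 103.1).
Normal n = (Well A→Well B) × (Well A→Well C) = (-41149, 64243.6, 217446).
So ∂z/∂E = −n_x/n_z = 0.189237788 and ∂z/∂N = −n_y/n_z = −0.295446226.
Intercept c from Well A: 2540.8 − 93294.61 + 1718569.33 = 1627815.52.
At (493305, 5816464): z_contact = 93351.95 − 1718452.34 + 1627815.52 = 2715.14 ft.
Depth below ground = 2795.1 − 2715.14 = 80.0 ft.

80.0 ft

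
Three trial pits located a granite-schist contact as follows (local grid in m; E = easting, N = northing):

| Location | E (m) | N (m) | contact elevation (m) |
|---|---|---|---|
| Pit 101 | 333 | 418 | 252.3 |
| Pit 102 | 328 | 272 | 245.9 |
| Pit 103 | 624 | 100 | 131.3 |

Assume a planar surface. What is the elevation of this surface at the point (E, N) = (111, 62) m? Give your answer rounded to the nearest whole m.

311 m

Two edge vectors: Pit 101→Pit 102 = (-5, -146, -6.4), Pit 101→Pit 103 = (291, -318, -121).
Normal n = (Pit 101→Pit 102) × (Pit 101→Pit 103) = (15630.8, -2467.4, 44076).
So ∂z/∂E = −n_x/n_z = −0.35463 and ∂z/∂N = −n_y/n_z = 0.05598.
Intercept c from Pit 101: 252.3 + 118.09 − 23.40 = 346.99.
At (111, 62): z = −39.4 + 3.5 + 346.99 = 311.1 m.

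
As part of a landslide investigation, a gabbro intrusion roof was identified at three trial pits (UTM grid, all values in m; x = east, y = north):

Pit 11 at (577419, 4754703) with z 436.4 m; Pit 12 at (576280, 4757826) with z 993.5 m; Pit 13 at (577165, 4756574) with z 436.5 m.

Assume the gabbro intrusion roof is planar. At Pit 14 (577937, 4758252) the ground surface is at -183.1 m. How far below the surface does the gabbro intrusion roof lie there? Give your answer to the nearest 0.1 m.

Let the plane be z = a·x + b·y + c.
Pit 12−Pit 11: −1139a + 3123b = 557.1;  Pit 13−Pit 11: −254a + 1871b = 0.1.
Solving gives a = −0.778891292, b = −0.105685937.
Then c = 436.4 − a·577419 − b·4754703 = 952688.27.
At (577937, 4758252): z_contact = −450150.10 − 502880.32 + 952688.27 = -342.15 m.
Depth below ground = -183.1 − (-342.15) = 159.0 m.

159.0 m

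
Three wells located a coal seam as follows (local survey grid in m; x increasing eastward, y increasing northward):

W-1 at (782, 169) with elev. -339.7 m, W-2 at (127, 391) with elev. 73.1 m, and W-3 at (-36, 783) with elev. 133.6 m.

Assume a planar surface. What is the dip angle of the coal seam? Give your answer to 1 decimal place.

34.4°

Let the plane be z = a·x + b·y + c.
W-2−W-1: −655a + 222b = 412.8;  W-3−W-1: −818a + 614b = 473.3.
Solving gives a = −0.67273, b = −0.12540.
Gradient magnitude |∇z| = √(a² + b²) = √(0.45256 + 0.01572) = 0.68432.
True dip = arctan(0.68432) = 34.4°, dipping toward E (azimuth ≈ 079°).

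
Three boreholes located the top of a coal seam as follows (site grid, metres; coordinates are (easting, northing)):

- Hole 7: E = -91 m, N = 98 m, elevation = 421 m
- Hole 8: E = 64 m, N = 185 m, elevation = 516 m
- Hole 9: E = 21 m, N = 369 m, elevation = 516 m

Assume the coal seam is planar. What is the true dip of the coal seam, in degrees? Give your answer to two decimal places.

29.09°

Let the plane be z = a·E + b·N + c.
Hole 8−Hole 7: 155a + 87b = 95;  Hole 9−Hole 7: 112a + 271b = 95.
Solving gives a = 0.54183, b = 0.12662.
Gradient magnitude |∇z| = √(a² + b²) = √(0.29358 + 0.01603) = 0.55643.
True dip = arctan(0.55643) = 29.09°, dipping toward WSW (azimuth ≈ 257°).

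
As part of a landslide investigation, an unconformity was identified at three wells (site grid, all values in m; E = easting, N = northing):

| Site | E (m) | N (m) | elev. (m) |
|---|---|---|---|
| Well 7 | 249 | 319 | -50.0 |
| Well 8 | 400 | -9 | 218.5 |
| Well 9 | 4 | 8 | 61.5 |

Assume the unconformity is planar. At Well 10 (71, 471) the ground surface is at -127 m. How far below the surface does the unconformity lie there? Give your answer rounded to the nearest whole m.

Two edge vectors: Well 7→Well 8 = (151, -328, 268.5), Well 7→Well 9 = (-245, -311, 111.5).
Normal n = (Well 7→Well 8) × (Well 7→Well 9) = (46931.5, -82619, -127321).
So ∂z/∂E = −n_x/n_z = 0.36861 and ∂z/∂N = −n_y/n_z = −0.64890.
Intercept c from Well 7: -50 − 91.78 + 207.00 = 65.22.
At (71, 471): z_contact = 26.2 − 305.6 + 65.22 = -214.2 m.
Depth below ground = -127 − (-214.2) = 87 m.

87 m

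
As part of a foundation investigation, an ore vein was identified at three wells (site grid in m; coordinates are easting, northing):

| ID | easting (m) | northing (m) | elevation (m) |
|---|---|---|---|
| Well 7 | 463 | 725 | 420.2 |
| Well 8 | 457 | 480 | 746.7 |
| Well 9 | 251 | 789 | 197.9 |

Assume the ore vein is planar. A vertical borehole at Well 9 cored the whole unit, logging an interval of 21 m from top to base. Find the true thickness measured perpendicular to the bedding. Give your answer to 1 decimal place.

11.7 m

Two edge vectors: Well 7→Well 8 = (-6, -245, 326.5), Well 7→Well 9 = (-212, 64, -222.3).
Normal n = (Well 7→Well 8) × (Well 7→Well 9) = (33567.5, -70551.8, -52324).
So ∂z/∂easting = −n_x/n_z = 0.64153 and ∂z/∂northing = −n_y/n_z = −1.34836.
|∇z| = √(a²+b²) = 1.49320, so dip δ = arctan(1.49320) = 56.19°.
True thickness = vertical thickness × cos δ = 21 × cos 56.19° = 11.7 m.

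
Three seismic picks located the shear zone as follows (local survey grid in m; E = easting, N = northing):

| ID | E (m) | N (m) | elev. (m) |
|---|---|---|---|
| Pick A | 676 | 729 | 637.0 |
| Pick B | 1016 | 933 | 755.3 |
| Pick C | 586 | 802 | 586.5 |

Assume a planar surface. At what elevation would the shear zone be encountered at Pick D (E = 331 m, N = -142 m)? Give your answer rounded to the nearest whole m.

617 m

Let the plane be z = a·E + b·N + c.
Pick B−Pick A: 340a + 204b = 118.3;  Pick C−Pick A: −90a + 73b = −50.5.
Solving gives a = 0.43858, b = −0.15107.
Then c = 637 − a·676 − b·729 = 450.65.
At (331, -142): z = 145.2 + 21.5 + 450.65 = 617.3 m.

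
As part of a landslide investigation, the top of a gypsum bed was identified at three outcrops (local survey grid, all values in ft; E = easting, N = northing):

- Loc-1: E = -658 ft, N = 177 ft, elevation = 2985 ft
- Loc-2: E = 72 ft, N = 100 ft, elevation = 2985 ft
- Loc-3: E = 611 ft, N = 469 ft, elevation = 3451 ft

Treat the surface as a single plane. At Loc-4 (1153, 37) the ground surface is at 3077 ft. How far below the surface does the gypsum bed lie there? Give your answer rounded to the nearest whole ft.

36 ft

Two edge vectors: Loc-1→Loc-2 = (730, -77, 0), Loc-1→Loc-3 = (1269, 292, 466).
Normal n = (Loc-1→Loc-2) × (Loc-1→Loc-3) = (-35882, -340180, 310873).
So ∂z/∂E = −n_x/n_z = 0.11542 and ∂z/∂N = −n_y/n_z = 1.09427.
Intercept c from Loc-1: 2985 + 75.95 − 193.69 = 2867.26.
At (1153, 37): z_contact = 133.1 + 40.5 + 2867.26 = 3040.8 ft.
Depth below ground = 3077 − 3040.8 = 36 ft.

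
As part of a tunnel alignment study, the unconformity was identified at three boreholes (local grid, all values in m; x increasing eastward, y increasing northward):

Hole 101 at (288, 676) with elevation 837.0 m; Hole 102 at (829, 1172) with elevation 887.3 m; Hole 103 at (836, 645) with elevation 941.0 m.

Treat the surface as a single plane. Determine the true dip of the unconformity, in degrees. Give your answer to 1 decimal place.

Two edge vectors: Hole 101→Hole 102 = (541, 496, 50.3), Hole 101→Hole 103 = (548, -31, 104).
Normal n = (Hole 101→Hole 102) × (Hole 101→Hole 103) = (53143.3, -28699.6, -288579).
So ∂z/∂x = −n_x/n_z = 0.18416 and ∂z/∂y = −n_y/n_z = −0.09945.
Gradient magnitude |∇z| = √(a² + b²) = √(0.03391 + 0.00989) = 0.20929.
True dip = arctan(0.20929) = 11.8°, dipping toward WNW (azimuth ≈ 298°).

11.8°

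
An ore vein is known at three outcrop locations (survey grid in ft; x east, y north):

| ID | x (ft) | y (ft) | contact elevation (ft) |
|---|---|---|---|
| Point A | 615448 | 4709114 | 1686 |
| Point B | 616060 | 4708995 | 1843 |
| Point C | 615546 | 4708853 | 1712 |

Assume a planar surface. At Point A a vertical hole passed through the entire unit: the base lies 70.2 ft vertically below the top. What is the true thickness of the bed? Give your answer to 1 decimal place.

68.0 ft

Let the plane be z = a·x + b·y + c.
Point B−Point A: 612a − 119b = 157;  Point C−Point A: 98a − 261b = 26.
Solving gives a = 0.25585, b = −0.00355.
|∇z| = √(a²+b²) = 0.25587, so dip δ = arctan(0.25587) = 14.35°.
True thickness = vertical thickness × cos δ = 70.2 × cos 14.35° = 68.0 ft.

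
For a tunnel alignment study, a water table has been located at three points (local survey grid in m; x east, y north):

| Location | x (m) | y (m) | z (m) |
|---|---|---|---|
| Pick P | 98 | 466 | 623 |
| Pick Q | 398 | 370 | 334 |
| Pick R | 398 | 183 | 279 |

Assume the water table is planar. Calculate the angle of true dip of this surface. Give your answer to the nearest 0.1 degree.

42.5°

Let the plane be z = a·x + b·y + c.
Pick Q−Pick P: 300a − 96b = −289;  Pick R−Pick P: 300a − 283b = −344.
Solving gives a = −0.86922, b = 0.29412.
Gradient magnitude |∇z| = √(a² + b²) = √(0.75554 + 0.08651) = 0.91763.
True dip = arctan(0.91763) = 42.5°, dipping toward ESE (azimuth ≈ 109°).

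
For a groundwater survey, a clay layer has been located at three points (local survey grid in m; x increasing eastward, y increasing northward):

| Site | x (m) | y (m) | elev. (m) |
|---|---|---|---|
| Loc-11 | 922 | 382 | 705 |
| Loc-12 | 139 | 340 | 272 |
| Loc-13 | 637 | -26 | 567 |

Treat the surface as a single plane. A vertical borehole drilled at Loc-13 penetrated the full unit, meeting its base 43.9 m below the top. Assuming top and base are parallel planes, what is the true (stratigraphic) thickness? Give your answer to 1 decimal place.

38.3 m

Two edge vectors: Loc-11→Loc-12 = (-783, -42, -433), Loc-11→Loc-13 = (-285, -408, -138).
Normal n = (Loc-11→Loc-12) × (Loc-11→Loc-13) = (-170868, 15351, 307494).
So ∂z/∂x = −n_x/n_z = 0.55568 and ∂z/∂y = −n_y/n_z = −0.04992.
|∇z| = √(a²+b²) = 0.55792, so dip δ = arctan(0.55792) = 29.16°.
True thickness = vertical thickness × cos δ = 43.9 × cos 29.16° = 38.3 m.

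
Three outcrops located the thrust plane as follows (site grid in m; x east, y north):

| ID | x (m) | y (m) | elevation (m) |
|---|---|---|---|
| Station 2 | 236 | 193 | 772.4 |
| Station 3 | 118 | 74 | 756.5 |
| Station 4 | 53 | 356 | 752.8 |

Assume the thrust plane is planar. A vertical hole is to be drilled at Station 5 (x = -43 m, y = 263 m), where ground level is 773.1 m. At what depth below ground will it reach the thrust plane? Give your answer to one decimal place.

33.2 m

Let the plane be z = a·x + b·y + c.
Station 3−Station 2: −118a − 119b = −15.9;  Station 4−Station 2: −183a + 163b = −19.6.
Solving gives a = 0.12007, b = 0.01455.
Then c = 772.4 − a·236 − b·193 = 741.25.
At (-43, 263): z_contact = −5.16 + 3.83 + 741.25 = 739.92 m.
Depth below ground = 773.1 − 739.92 = 33.2 m.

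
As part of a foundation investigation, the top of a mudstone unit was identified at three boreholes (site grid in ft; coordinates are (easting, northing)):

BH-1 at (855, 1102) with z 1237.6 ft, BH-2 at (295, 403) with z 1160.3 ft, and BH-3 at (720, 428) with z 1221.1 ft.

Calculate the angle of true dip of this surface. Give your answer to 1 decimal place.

8.2°

Let the plane be z = a·E + b·N + c.
BH-2−BH-1: −560a − 699b = −77.3;  BH-3−BH-1: −135a − 674b = −16.5.
Solving gives a = 0.14331, b = −0.00422.
Gradient magnitude |∇z| = √(a² + b²) = √(0.02054 + 0.00002) = 0.14337.
True dip = arctan(0.14337) = 8.2°, dipping toward W (azimuth ≈ 272°).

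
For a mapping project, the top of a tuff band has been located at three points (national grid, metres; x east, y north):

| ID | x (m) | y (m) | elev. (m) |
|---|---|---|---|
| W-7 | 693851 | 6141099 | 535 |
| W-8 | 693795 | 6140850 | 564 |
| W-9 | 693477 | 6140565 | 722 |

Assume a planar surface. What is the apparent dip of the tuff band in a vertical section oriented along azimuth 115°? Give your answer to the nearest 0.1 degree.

Two edge vectors: W-7→W-8 = (-56, -249, 29), W-7→W-9 = (-374, -534, 187).
Normal n = (W-7→W-8) × (W-7→W-9) = (-31077, -374, -63222).
So ∂z/∂x = −n_x/n_z = −0.49155 and ∂z/∂y = −n_y/n_z = −0.00592.
Unit vector along 115° is (sin 115°, cos 115°) = (0.9063, -0.4226).
Slope in that direction = a·(0.9063) + b·(-0.4226) = −0.44300.
Apparent dip = arctan|0.44300| = 23.9° (true dip is 26.2°, so apparent ≤ true as expected).

23.9°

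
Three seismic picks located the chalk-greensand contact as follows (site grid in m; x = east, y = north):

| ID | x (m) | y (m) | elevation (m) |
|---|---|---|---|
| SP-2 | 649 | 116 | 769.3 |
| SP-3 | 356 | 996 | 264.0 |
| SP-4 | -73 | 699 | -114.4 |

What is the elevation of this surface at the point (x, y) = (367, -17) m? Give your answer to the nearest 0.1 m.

Let the plane be z = a·x + b·y + c.
SP-3−SP-2: −293a + 880b = −505.3;  SP-4−SP-2: −722a + 583b = −883.7.
Solving gives a = 1.03988, b = −0.22797.
Then c = 769.3 − a·649 − b·116 = 120.86.
At (367, -17): z = 381.6 + 3.9 + 120.86 = 506.4 m.

506.4 m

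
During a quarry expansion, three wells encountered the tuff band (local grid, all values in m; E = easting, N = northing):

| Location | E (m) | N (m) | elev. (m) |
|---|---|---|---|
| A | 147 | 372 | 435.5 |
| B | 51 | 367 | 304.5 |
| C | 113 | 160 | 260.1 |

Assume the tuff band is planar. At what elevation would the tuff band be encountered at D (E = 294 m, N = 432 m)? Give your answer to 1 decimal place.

Let the plane be z = a·E + b·N + c.
B−A: −96a − 5b = −131;  C−A: −34a − 212b = −175.4.
Solving gives a = 1.33262, b = 0.61364.
Then c = 435.5 − a·147 − b·372 = 11.33.
At (294, 432): z = 391.8 + 265.1 + 11.33 = 668.2 m.

668.2 m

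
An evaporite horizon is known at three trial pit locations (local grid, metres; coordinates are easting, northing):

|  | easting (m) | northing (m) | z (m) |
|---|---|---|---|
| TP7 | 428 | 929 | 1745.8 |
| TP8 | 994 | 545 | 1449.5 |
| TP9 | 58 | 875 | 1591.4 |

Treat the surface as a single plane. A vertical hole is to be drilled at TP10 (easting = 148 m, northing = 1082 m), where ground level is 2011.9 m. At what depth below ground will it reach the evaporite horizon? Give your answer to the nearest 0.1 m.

Two edge vectors: TP7→TP8 = (566, -384, -296.3), TP7→TP9 = (-370, -54, -154.4).
Normal n = (TP7→TP8) × (TP7→TP9) = (43289.4, 197021.4, -172644).
So ∂z/∂easting = −n_x/n_z = 0.250744 and ∂z/∂northing = −n_y/n_z = 1.141200.
Intercept c from TP7: 1745.8 − 107.32 − 1060.18 = 578.31.
At (148, 1082): z_contact = 37.11 + 1234.78 + 578.31 = 1850.20 m.
Depth below ground = 2011.9 − 1850.20 = 161.7 m.

161.7 m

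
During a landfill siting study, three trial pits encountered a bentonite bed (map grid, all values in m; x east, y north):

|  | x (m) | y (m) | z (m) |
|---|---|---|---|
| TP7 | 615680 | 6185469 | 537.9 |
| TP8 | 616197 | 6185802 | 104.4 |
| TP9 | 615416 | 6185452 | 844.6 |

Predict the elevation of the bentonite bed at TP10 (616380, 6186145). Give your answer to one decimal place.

76.5 m

Let the plane be z = a·x + b·y + c.
TP8−TP7: 517a + 333b = −433.5;  TP9−TP7: −264a − 17b = 306.7.
Solving gives a = −1.197649230, b = 0.557611567.
Then c = 537.9 − a·615680 − b·6185469 = −2711182.48.
At (616380, 6186145): z = −738207.0 + 3449466.0 − 2711182.48 = 76.5 m.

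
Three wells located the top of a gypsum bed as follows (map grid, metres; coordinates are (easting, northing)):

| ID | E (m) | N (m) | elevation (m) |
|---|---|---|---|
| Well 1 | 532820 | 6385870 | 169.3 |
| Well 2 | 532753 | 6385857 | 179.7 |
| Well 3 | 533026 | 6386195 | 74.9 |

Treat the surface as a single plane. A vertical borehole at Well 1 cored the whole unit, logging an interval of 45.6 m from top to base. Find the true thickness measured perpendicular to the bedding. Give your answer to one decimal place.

Two edge vectors: Well 1→Well 2 = (-67, -13, 10.4), Well 1→Well 3 = (206, 325, -94.4).
Normal n = (Well 1→Well 2) × (Well 1→Well 3) = (-2152.8, -4182.4, -19097).
So ∂z/∂E = −n_x/n_z = −0.11273 and ∂z/∂N = −n_y/n_z = −0.21901.
|∇z| = √(a²+b²) = 0.24632, so dip δ = arctan(0.24632) = 13.84°.
True thickness = vertical thickness × cos δ = 45.6 × cos 13.84° = 44.3 m.

44.3 m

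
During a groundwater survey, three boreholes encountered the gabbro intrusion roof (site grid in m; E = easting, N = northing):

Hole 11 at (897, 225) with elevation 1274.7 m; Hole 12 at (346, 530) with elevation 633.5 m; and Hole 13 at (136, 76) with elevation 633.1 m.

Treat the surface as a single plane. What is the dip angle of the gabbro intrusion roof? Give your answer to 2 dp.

45.59°

Let the plane be z = a·E + b·N + c.
Hole 12−Hole 11: −551a + 305b = −641.2;  Hole 13−Hole 11: −761a − 149b = −641.6.
Solving gives a = 0.92687, b = −0.42785.
Gradient magnitude |∇z| = √(a² + b²) = √(0.85909 + 0.18305) = 1.02086.
True dip = arctan(1.02086) = 45.59°, dipping toward WNW (azimuth ≈ 295°).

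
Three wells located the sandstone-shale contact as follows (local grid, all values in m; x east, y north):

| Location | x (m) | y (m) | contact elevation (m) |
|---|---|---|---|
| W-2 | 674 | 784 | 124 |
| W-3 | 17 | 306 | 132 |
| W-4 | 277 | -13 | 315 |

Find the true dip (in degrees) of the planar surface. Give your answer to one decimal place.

Let the plane be z = a·x + b·y + c.
W-3−W-2: −657a − 478b = 8;  W-4−W-2: −397a − 797b = 191.
Solving gives a = 0.25436, b = −0.36635.
Gradient magnitude |∇z| = √(a² + b²) = √(0.06470 + 0.13421) = 0.44600.
True dip = arctan(0.44600) = 24.0°, dipping toward NW (azimuth ≈ 325°).

24.0°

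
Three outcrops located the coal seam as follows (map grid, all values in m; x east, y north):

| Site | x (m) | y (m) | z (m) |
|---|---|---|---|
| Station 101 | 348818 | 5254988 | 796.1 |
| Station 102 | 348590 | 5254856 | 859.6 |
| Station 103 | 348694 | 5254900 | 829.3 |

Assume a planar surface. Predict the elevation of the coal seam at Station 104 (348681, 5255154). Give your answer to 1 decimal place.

Two edge vectors: Station 101→Station 102 = (-228, -132, 63.5), Station 101→Station 103 = (-124, -88, 33.2).
Normal n = (Station 101→Station 102) × (Station 101→Station 103) = (1205.6, -304.4, 3696).
So ∂z/∂x = −n_x/n_z = −0.326190476 and ∂z/∂y = −n_y/n_z = 0.082359307.
Intercept c from Station 101: 796.1 + 113781.11 − 432797.17 = −318219.96.
At (348681, 5255154): z = −113736.4 + 432810.8 − 318219.96 = 854.5 m.

854.5 m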